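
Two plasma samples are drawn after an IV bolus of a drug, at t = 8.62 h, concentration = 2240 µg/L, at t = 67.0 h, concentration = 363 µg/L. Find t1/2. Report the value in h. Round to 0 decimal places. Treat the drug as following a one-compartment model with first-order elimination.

22 h

k = ln(C₁/C₂) / (t₂ − t₁) = ln(2240/363) / (67.0 − 8.62)
  = 1.820 / 58.38 = 0.03118 h⁻¹
t½ = ln2 / k = 0.693147 / 0.03118 = 22.23 h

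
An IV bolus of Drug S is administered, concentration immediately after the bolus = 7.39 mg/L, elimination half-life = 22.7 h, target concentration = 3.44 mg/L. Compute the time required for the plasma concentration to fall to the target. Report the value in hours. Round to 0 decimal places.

25 h

k = ln2 / t½ = 0.693147 / 22.7 = 0.03054 h⁻¹
t = ln(C₀ / C) / k = ln(7.390 / 3.44) / 0.03054
  = ln(2.148) / 0.03054 = 0.7645 / 0.03054 = 25.03 h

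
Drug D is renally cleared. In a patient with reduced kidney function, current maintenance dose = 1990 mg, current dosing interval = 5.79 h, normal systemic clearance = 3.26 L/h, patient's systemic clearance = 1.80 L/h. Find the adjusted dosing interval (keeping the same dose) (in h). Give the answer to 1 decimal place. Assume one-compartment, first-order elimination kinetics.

To keep the same average steady-state level, dosing rate must scale with clearance.
CL ratio = 1.80 / 3.26 = 0.5521
New interval (same dose) = 5.79 / 0.5521 = 10.49 h

10.5 h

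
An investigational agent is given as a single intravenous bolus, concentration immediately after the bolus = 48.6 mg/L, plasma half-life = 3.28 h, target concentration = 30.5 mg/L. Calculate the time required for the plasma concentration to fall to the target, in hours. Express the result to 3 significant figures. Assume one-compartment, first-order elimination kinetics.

2.20 h

k = ln2 / t½ = 0.693147 / 3.28 = 0.2113 h⁻¹
t = ln(C₀ / C) / k = ln(48.60 / 30.5) / 0.2113
  = ln(1.593) / 0.2113 = 0.4656 / 0.2113 = 2.204 h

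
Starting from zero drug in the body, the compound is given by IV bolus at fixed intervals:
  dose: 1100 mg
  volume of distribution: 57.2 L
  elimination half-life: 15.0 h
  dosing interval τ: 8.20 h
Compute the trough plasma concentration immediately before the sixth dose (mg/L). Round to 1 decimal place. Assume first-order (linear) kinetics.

C₀ per dose = Dose / Vd = 1100 / 57.2 = 19.23 mg/L
k = ln2 / t½ = 0.693147 / 15.0 = 0.04621 h⁻¹
Fraction remaining after one interval: r = e^(−kτ) = e^(−0.04621 × 8.20) = 0.6846
Before dose 6, 5 doses have been given (aged 1τ, 2τ, 3τ, 4τ, 5τ).
C_trough = C₀ × (r + r² + … + r^5) = C₀ × r(1−r^5)/(1−r)
        = 19.23 × 0.6846 × (1 − 0.1504) / (1 − 0.6846) = 35.46 mg/L

35.5 mg/L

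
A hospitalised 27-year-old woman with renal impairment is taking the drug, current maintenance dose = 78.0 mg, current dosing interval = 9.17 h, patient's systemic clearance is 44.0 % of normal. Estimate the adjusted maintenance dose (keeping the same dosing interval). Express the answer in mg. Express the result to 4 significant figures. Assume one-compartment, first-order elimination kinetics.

34.32 mg

To keep the same average steady-state level, dosing rate must scale with clearance.
CL ratio = 44.0 / 100 = 0.4400
New dose (same interval) = 78.0 × 0.4400 = 34.32 mg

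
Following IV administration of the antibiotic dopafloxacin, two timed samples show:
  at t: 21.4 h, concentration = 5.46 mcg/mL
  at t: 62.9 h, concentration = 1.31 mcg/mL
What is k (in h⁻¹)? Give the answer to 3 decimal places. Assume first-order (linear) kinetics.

0.034 h⁻¹

k = ln(C₁/C₂) / (t₂ − t₁) = ln(5.46/1.31) / (62.9 − 21.4)
  = 1.427 / 41.50 = 0.03439 h⁻¹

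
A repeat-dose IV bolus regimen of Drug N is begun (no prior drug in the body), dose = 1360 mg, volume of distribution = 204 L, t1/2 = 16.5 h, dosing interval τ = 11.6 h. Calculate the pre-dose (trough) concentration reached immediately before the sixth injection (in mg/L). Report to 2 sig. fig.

9.7 mg/L

C₀ per dose = Dose / Vd = 1360 / 204 = 6.667 mg/L
k = ln2 / t½ = 0.693147 / 16.5 = 0.04201 h⁻¹
Fraction remaining after one interval: r = e^(−kτ) = e^(−0.04201 × 11.6) = 0.6143
Before dose 6, 5 doses have been given (aged 1τ, 2τ, 3τ, 4τ, 5τ).
C_trough = C₀ × (r + r² + … + r^5) = C₀ × r(1−r^5)/(1−r)
        = 6.667 × 0.6143 × (1 − 0.08748) / (1 − 0.6143) = 9.690 mg/L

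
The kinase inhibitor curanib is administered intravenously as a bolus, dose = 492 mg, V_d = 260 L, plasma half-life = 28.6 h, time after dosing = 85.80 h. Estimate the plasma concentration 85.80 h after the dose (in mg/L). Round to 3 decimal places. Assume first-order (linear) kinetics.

C₀ = Dose / Vd = 492.0 / 260 = 1.892 mg/L
k = ln2 / t½ = 0.693147 / 28.6 = 0.02424 h⁻¹
t / t½ = 85.80 / 28.6 = 3 half-lives
C = C₀ × (1/2)^3 = 1.892 × 0.1250 = 0.2365 mg/L

0.237 mg/L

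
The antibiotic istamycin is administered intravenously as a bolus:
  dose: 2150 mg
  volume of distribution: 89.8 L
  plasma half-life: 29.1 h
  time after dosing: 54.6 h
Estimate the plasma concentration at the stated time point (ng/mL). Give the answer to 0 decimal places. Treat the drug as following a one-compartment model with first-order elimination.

C₀ = Dose / Vd = 2150 / 89.8 = 23.94 mg/L
k = ln2 / t½ = 0.693147 / 29.1 = 0.02382 h⁻¹
C = C₀ · e^(−k·t) = 23.94 × e^(−0.02382 × 54.6)
  = 23.94 × 0.2724 = 6.521 mg/L
Convert: 6.521 mg/L × 1000 = 6521 ng/mL

6521 ng/mL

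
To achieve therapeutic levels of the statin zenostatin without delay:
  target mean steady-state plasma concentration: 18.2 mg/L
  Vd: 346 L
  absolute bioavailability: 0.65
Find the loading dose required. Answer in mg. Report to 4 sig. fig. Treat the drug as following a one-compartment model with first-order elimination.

9688 mg

LD = Css × Vd / F = 18.2 × 346 / 0.65 = 9688 mg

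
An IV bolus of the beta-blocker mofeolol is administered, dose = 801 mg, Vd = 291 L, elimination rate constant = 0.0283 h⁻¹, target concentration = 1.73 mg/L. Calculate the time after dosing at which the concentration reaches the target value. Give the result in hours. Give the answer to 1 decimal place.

16.4 h

C₀ = Dose / Vd = 801.0 / 291 = 2.753 mg/L
t = ln(C₀ / C) / k = ln(2.753 / 1.73) / 0.02830
  = ln(1.591) / 0.02830 = 0.4644 / 0.02830 = 16.41 h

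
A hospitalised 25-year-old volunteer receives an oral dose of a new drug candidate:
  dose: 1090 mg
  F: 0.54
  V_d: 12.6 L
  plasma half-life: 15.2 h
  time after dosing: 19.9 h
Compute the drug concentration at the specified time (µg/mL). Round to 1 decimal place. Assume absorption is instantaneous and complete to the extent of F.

18.9 µg/mL

Amount reaching circulation = F × Dose = 0.54 × 1090 = 588.6 mg
C₀ = F·Dose / Vd = 588.6 / 12.6 = 46.71 mg/L
k = ln2 / t½ = 0.693147 / 15.2 = 0.04560 h⁻¹
C = C₀ · e^(−k·t) = 46.71 × e^(−0.04560 × 19.9)
  = 46.71 × 0.4036 = 18.85 mg/L
(18.85 mg/L = 18.85 µg/mL)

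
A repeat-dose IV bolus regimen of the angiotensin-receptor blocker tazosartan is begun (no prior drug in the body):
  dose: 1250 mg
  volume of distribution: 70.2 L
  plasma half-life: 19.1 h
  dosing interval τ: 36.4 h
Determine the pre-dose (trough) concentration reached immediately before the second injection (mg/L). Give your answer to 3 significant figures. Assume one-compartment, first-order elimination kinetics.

C₀ per dose = Dose / Vd = 1250 / 70.2 = 17.81 mg/L
k = ln2 / t½ = 0.693147 / 19.1 = 0.03629 h⁻¹
Fraction remaining after one interval: r = e^(−kτ) = e^(−0.03629 × 36.4) = 0.2669
Before dose 2, 1 dose has been given (aged 1τ).
C_trough = C₀ × r = 17.81 × 0.2669 = 4.753 mg/L

4.75 mg/L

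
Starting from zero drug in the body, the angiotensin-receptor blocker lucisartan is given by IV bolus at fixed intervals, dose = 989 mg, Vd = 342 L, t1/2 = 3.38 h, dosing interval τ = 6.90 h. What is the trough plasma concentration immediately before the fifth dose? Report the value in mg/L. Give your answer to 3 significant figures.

C₀ per dose = Dose / Vd = 989 / 342 = 2.892 mg/L
k = ln2 / t½ = 0.693147 / 3.38 = 0.2051 h⁻¹
Fraction remaining after one interval: r = e^(−kτ) = e^(−0.2051 × 6.90) = 0.2429
Before dose 5, 4 doses have been given (aged 1τ, 2τ, 3τ, 4τ).
C_trough = C₀ × (r + r² + … + r^4) = C₀ × r(1−r^4)/(1−r)
        = 2.892 × 0.2429 × (1 − 0.003481) / (1 − 0.2429) = 0.9246 mg/L

0.925 mg/L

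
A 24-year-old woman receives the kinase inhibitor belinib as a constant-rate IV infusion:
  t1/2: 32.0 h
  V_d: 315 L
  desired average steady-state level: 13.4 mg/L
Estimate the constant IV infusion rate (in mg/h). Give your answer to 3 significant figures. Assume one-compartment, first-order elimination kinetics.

91.4 mg/h

k = ln2 / t½ = 0.693147 / 32.0 = 0.02166 h⁻¹
CL = k × Vd = 0.02166 × 315 = 6.823 L/h
At steady state, infusion rate R₀ = Css × CL = 13.4 × 6.823 = 91.43 mg/h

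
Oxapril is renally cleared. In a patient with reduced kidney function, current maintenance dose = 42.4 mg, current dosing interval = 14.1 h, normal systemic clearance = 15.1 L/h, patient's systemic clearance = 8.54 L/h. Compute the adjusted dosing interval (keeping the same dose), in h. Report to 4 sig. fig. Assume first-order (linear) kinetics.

To keep the same average steady-state level, dosing rate must scale with clearance.
CL ratio = 8.54 / 15.1 = 0.5656
New interval (same dose) = 14.1 / 0.5656 = 24.93 h

24.93 h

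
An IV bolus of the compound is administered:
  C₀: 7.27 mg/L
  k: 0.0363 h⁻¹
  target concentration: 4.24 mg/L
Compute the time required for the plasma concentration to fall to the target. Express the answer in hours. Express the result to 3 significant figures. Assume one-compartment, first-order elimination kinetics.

t = ln(C₀ / C) / k = ln(7.270 / 4.24) / 0.03630
  = ln(1.715) / 0.03630 = 0.5394 / 0.03630 = 14.86 h

14.9 h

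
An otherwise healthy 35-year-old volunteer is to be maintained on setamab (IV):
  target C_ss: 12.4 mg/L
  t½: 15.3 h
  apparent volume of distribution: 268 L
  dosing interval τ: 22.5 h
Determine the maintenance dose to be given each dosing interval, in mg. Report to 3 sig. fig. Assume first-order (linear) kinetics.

3390 mg

k = ln2 / t½ = 0.693147 / 15.3 = 0.04530 h⁻¹
CL = k × Vd = 0.04530 × 268 = 12.14 L/h
At steady state, Dose/τ = Css × CL.
Dose = Css × CL × τ = 12.4 × 12.14 × 22.5 = 3387 mg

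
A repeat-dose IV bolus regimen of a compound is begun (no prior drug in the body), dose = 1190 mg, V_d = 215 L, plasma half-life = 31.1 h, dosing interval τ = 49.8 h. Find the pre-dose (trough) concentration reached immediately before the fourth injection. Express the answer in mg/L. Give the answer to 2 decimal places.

2.62 mg/L

C₀ per dose = Dose / Vd = 1190 / 215 = 5.535 mg/L
k = ln2 / t½ = 0.693147 / 31.1 = 0.02229 h⁻¹
Fraction remaining after one interval: r = e^(−kτ) = e^(−0.02229 × 49.8) = 0.3295
Before dose 4, 3 doses have been given (aged 1τ, 2τ, 3τ).
C_trough = C₀ × (r + r² + … + r^3) = C₀ × r(1−r^3)/(1−r)
        = 5.535 × 0.3295 × (1 − 0.03577) / (1 − 0.3295) = 2.623 mg/L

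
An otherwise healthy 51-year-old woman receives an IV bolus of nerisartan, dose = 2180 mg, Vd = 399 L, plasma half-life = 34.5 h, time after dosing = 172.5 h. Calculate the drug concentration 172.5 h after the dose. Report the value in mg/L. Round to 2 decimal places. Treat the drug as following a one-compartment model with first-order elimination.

C₀ = Dose / Vd = 2180 / 399 = 5.464 mg/L
k = ln2 / t½ = 0.693147 / 34.5 = 0.02009 h⁻¹
t / t½ = 172.5 / 34.5 = 5 half-lives
C = C₀ × (1/2)^5 = 5.464 × 0.03125 = 0.1708 mg/L

0.17 mg/L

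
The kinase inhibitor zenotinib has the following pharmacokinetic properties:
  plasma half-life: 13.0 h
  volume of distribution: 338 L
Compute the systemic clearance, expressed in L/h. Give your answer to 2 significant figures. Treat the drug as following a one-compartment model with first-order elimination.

18 L/h

k = ln2 / t½ = 0.693147 / 13.0 = 0.05332 h⁻¹
CL = k × Vd = 0.05332 × 338 = 18.02 L/h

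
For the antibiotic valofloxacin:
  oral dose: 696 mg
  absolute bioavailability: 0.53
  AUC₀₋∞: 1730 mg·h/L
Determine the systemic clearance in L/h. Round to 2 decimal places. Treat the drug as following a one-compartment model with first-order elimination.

0.21 L/h

CL = F·Dose / AUC = 0.53 × 696 / 1730 = 0.2132 L/h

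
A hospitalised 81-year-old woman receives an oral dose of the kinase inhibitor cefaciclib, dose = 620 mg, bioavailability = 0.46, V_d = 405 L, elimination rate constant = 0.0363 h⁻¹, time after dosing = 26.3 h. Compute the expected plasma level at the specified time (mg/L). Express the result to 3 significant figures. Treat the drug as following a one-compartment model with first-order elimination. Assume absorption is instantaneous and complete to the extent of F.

0.271 mg/L

Amount reaching circulation = F × Dose = 0.46 × 620.0 = 285.2 mg
C₀ = F·Dose / Vd = 285.2 / 405 = 0.7042 mg/L
C = C₀ · e^(−k·t) = 0.7042 × e^(−0.03630 × 26.3)
  = 0.7042 × 0.3849 = 0.2710 mg/L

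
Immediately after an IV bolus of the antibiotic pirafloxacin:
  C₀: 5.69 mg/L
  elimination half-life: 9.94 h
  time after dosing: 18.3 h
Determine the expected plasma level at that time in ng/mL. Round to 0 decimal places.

1588 ng/mL

k = ln2 / t½ = 0.693147 / 9.94 = 0.06973 h⁻¹
C = C₀ · e^(−k·t) = 5.690 × e^(−0.06973 × 18.3)
  = 5.690 × 0.2791 = 1.588 mg/L
Convert: 1.588 mg/L × 1000 = 1588 ng/mL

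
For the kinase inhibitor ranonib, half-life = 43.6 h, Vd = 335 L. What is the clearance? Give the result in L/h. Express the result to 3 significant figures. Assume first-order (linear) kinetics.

5.33 L/h

k = ln2 / t½ = 0.693147 / 43.6 = 0.01590 h⁻¹
CL = k × Vd = 0.01590 × 335 = 5.327 L/h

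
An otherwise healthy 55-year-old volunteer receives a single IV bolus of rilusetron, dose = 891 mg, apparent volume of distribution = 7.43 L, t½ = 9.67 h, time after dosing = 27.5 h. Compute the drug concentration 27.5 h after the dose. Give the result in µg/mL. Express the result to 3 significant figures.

C₀ = Dose / Vd = 891.0 / 7.43 = 119.9 mg/L
k = ln2 / t½ = 0.693147 / 9.67 = 0.07168 h⁻¹
C = C₀ · e^(−k·t) = 119.9 × e^(−0.07168 × 27.5)
  = 119.9 × 0.1393 = 16.70 mg/L
(16.70 mg/L = 16.70 µg/mL)

16.7 µg/mL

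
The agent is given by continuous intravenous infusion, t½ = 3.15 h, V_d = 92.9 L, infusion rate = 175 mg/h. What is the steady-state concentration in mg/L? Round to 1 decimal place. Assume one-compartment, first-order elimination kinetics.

k = ln2 / t½ = 0.693147 / 3.15 = 0.2200 h⁻¹
CL = k × Vd = 0.2200 × 92.9 = 20.44 L/h
At steady state Css = R₀ / CL = 175 / 20.44 = 8.562 mg/L

8.6 mg/L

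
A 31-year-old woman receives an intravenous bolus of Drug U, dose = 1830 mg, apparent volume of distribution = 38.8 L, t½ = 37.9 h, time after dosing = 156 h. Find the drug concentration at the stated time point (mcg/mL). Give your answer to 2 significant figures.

2.7 mcg/mL

C₀ = Dose / Vd = 1830 / 38.8 = 47.16 mg/L
k = ln2 / t½ = 0.693147 / 37.9 = 0.01829 h⁻¹
C = C₀ · e^(−k·t) = 47.16 × e^(−0.01829 × 156)
  = 47.16 × 0.05766 = 2.719 mg/L
(2.719 mg/L = 2.719 mcg/mL)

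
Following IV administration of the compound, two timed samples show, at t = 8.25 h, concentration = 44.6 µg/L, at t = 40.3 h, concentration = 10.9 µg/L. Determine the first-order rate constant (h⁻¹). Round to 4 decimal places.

k = ln(C₁/C₂) / (t₂ − t₁) = ln(44.6/10.9) / (40.3 − 8.25)
  = 1.409 / 32.05 = 0.04396 h⁻¹

0.0440 h⁻¹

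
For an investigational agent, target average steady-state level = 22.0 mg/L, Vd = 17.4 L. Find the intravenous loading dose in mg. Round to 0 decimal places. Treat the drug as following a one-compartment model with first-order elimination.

LD = Css × Vd = 22.0 × 17.4 = 382.8 mg

383 mg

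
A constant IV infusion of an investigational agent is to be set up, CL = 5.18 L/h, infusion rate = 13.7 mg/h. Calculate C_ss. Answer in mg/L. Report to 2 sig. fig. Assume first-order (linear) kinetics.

At steady state Css = R₀ / CL = 13.7 / 5.180 = 2.645 mg/L

2.6 mg/L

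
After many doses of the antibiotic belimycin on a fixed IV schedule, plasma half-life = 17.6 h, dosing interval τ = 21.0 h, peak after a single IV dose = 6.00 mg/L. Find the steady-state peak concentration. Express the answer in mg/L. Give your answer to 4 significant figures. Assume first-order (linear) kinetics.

10.66 mg/L

k = ln2 / t½ = 0.693147 / 17.6 = 0.03938 h⁻¹
e^(−kτ) = e^(−0.03938 × 21.0) = 0.4374
Accumulation ratio R = 1 / (1 − e^(−kτ)) = 1 / (1 − 0.4374) = 1.777
Steady-state peak = C₀ × R = 6.00 × 1.777 = 10.66 mg/L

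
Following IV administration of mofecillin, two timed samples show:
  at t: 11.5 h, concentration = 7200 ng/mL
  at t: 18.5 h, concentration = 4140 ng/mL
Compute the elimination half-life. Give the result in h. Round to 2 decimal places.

k = ln(C₁/C₂) / (t₂ − t₁) = ln(7200/4140) / (18.5 − 11.5)
  = 0.5534 / 7.000 = 0.07906 h⁻¹
t½ = ln2 / k = 0.693147 / 0.07906 = 8.767 h

8.77 h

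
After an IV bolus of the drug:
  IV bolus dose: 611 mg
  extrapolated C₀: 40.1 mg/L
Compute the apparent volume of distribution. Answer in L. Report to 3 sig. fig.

Vd = Dose / C₀ = 611.0 / 40.1 = 15.24 L

15.2 L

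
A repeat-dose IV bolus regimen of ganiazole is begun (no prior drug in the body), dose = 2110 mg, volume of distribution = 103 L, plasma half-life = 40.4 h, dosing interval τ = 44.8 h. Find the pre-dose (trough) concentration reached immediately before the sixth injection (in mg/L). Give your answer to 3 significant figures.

17.3 mg/L

C₀ per dose = Dose / Vd = 2110 / 103 = 20.49 mg/L
k = ln2 / t½ = 0.693147 / 40.4 = 0.01716 h⁻¹
Fraction remaining after one interval: r = e^(−kτ) = e^(−0.01716 × 44.8) = 0.4636
Before dose 6, 5 doses have been given (aged 1τ, 2τ, 3τ, 4τ, 5τ).
C_trough = C₀ × (r + r² + … + r^5) = C₀ × r(1−r^5)/(1−r)
        = 20.49 × 0.4636 × (1 − 0.02141) / (1 − 0.4636) = 17.33 mg/L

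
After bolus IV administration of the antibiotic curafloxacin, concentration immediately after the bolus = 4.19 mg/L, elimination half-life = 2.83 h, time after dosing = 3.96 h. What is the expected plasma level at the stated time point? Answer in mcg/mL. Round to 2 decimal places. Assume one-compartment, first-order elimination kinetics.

k = ln2 / t½ = 0.693147 / 2.83 = 0.2449 h⁻¹
C = C₀ · e^(−k·t) = 4.190 × e^(−0.2449 × 3.96)
  = 4.190 × 0.3792 = 1.589 mg/L
(1.589 mg/L = 1.589 mcg/mL)

1.59 mcg/mL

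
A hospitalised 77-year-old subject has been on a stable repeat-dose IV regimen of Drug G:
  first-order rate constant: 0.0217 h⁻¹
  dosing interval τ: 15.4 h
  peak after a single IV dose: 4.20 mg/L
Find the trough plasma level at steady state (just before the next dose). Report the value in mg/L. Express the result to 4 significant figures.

10.58 mg/L

e^(−kτ) = e^(−0.02170 × 15.4) = 0.7159
Accumulation ratio R = 1 / (1 − e^(−kτ)) = 1 / (1 − 0.7159) = 3.520
Steady-state trough = C₀ × R × e^(−kτ) = 4.20 × 3.520 × 0.7159 = 10.58 mg/L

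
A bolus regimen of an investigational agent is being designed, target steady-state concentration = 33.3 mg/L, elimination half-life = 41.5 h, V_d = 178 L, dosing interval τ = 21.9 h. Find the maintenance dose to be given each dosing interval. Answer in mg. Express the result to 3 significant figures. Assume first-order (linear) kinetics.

k = ln2 / t½ = 0.693147 / 41.5 = 0.01670 h⁻¹
CL = k × Vd = 0.01670 × 178 = 2.973 L/h
At steady state, Dose/τ = Css × CL.
Dose = Css × CL × τ = 33.3 × 2.973 × 21.9 = 2168 mg

2170 mg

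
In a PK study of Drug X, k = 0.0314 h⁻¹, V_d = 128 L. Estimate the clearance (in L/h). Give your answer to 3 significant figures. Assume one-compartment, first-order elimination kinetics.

CL = k × Vd = 0.0314 × 128 = 4.019 L/h

4.02 L/h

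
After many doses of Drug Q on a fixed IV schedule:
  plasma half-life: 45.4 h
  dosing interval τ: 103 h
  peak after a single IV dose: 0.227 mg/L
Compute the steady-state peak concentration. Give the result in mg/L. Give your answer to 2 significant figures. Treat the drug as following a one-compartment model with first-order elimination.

k = ln2 / t½ = 0.693147 / 45.4 = 0.01527 h⁻¹
e^(−kτ) = e^(−0.01527 × 103) = 0.2075
Accumulation ratio R = 1 / (1 − e^(−kτ)) = 1 / (1 − 0.2075) = 1.262
Steady-state peak = C₀ × R = 0.227 × 1.262 = 0.2865 mg/L

0.29 mg/L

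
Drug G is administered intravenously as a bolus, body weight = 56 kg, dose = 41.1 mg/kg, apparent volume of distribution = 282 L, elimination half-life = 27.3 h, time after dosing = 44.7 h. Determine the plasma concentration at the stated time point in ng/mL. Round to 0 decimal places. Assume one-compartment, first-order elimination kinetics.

Total dose = 41.1 × 56 = 2302 mg
C₀ = Dose / Vd = 2302 / 282 = 8.163 mg/L
k = ln2 / t½ = 0.693147 / 27.3 = 0.02539 h⁻¹
C = C₀ · e^(−k·t) = 8.163 × e^(−0.02539 × 44.7)
  = 8.163 × 0.3214 = 2.624 mg/L
Convert: 2.624 mg/L × 1000 = 2624 ng/mL

2624 ng/mL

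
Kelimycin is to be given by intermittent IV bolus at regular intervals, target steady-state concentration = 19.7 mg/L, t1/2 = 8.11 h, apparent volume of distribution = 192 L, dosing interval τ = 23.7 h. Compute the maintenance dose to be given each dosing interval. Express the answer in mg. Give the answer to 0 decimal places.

k = ln2 / t½ = 0.693147 / 8.11 = 0.08547 h⁻¹
CL = k × Vd = 0.08547 × 192 = 16.41 L/h
At steady state, Dose/τ = Css × CL.
Dose = Css × CL × τ = 19.7 × 16.41 × 23.7 = 7662 mg

7662 mg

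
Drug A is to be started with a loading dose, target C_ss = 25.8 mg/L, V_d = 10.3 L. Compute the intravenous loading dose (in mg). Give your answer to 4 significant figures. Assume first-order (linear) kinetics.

265.7 mg

LD = Css × Vd = 25.8 × 10.3 = 265.7 mg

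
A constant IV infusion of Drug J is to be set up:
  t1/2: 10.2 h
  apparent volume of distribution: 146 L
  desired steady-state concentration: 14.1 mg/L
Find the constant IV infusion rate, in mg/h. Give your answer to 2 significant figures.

140 mg/h

k = ln2 / t½ = 0.693147 / 10.2 = 0.06796 h⁻¹
CL = k × Vd = 0.06796 × 146 = 9.922 L/h
At steady state, infusion rate R₀ = Css × CL = 14.1 × 9.922 = 139.9 mg/h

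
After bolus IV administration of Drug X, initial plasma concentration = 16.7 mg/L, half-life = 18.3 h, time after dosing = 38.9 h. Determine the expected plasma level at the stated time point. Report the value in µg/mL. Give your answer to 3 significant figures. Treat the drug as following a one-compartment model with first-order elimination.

k = ln2 / t½ = 0.693147 / 18.3 = 0.03788 h⁻¹
C = C₀ · e^(−k·t) = 16.70 × e^(−0.03788 × 38.9)
  = 16.70 × 0.2291 = 3.826 mg/L
(3.826 mg/L = 3.826 µg/mL)

3.83 µg/mL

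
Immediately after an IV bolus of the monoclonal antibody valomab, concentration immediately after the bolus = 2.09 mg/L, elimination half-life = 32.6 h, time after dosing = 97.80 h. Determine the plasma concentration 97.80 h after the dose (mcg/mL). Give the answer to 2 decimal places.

0.26 mcg/mL

k = ln2 / t½ = 0.693147 / 32.6 = 0.02126 h⁻¹
t / t½ = 97.80 / 32.6 = 3 half-lives
C = C₀ × (1/2)^3 = 2.090 × 0.1250 = 0.2613 mg/L
(0.2613 mg/L = 0.2613 mcg/mL)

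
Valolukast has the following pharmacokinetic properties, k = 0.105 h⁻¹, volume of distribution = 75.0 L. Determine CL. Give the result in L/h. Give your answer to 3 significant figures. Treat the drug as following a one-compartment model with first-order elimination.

CL = k × Vd = 0.105 × 75.0 = 7.875 L/h

7.88 L/h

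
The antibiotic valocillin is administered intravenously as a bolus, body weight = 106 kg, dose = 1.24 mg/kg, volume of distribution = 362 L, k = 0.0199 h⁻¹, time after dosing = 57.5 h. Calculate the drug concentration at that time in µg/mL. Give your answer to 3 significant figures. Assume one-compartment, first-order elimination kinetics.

Total dose = 1.24 × 106 = 131.4 mg
C₀ = Dose / Vd = 131.4 / 362 = 0.3630 mg/L
C = C₀ · e^(−k·t) = 0.3630 × e^(−0.01990 × 57.5)
  = 0.3630 × 0.3185 = 0.1156 mg/L
(0.1156 mg/L = 0.1156 µg/mL)

0.116 µg/mL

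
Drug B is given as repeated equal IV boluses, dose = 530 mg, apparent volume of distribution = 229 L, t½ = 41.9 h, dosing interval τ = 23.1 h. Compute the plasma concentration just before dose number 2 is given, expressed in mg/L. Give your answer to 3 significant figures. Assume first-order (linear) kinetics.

C₀ per dose = Dose / Vd = 530 / 229 = 2.314 mg/L
k = ln2 / t½ = 0.693147 / 41.9 = 0.01654 h⁻¹
Fraction remaining after one interval: r = e^(−kτ) = e^(−0.01654 × 23.1) = 0.6824
Before dose 2, 1 dose has been given (aged 1τ).
C_trough = C₀ × r = 2.314 × 0.6824 = 1.579 mg/L

1.58 mg/L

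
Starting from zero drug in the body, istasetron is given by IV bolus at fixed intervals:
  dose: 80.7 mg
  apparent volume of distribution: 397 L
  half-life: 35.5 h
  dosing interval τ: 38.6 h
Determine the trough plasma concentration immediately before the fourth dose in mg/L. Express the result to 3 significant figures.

0.162 mg/L

C₀ per dose = Dose / Vd = 80.7 / 397 = 0.2033 mg/L
k = ln2 / t½ = 0.693147 / 35.5 = 0.01953 h⁻¹
Fraction remaining after one interval: r = e^(−kτ) = e^(−0.01953 × 38.6) = 0.4705
Before dose 4, 3 doses have been given (aged 1τ, 2τ, 3τ).
C_trough = C₀ × (r + r² + … + r^3) = C₀ × r(1−r^3)/(1−r)
        = 0.2033 × 0.4705 × (1 − 0.1042) / (1 − 0.4705) = 0.1618 mg/L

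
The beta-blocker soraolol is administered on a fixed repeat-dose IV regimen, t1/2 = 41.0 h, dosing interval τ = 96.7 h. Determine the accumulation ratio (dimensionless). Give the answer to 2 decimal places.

1.24

k = ln2 / t½ = 0.693147 / 41.0 = 0.01691 h⁻¹
e^(−kτ) = e^(−0.01691 × 96.7) = 0.1949
Accumulation ratio R = 1 / (1 − e^(−kτ)) = 1 / (1 − 0.1949) = 1.242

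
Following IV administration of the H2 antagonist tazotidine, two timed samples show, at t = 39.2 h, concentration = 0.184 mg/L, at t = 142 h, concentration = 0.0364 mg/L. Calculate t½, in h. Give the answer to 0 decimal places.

k = ln(C₁/C₂) / (t₂ − t₁) = ln(0.184/0.0364) / (142 − 39.2)
  = 1.620 / 102.8 = 0.01576 h⁻¹
t½ = ln2 / k = 0.693147 / 0.01576 = 43.98 h

44 h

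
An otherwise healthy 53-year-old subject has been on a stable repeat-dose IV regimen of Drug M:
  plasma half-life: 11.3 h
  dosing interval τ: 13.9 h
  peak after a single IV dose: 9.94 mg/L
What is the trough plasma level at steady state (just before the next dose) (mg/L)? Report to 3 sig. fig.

7.39 mg/L

k = ln2 / t½ = 0.693147 / 11.3 = 0.06134 h⁻¹
e^(−kτ) = e^(−0.06134 × 13.9) = 0.4263
Accumulation ratio R = 1 / (1 − e^(−kτ)) = 1 / (1 − 0.4263) = 1.743
Steady-state trough = C₀ × R × e^(−kτ) = 9.94 × 1.743 × 0.4263 = 7.386 mg/L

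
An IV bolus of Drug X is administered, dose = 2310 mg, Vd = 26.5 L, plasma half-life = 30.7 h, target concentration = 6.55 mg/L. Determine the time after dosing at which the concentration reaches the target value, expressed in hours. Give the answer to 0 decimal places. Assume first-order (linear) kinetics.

C₀ = Dose / Vd = 2310 / 26.5 = 87.17 mg/L
k = ln2 / t½ = 0.693147 / 30.7 = 0.02258 h⁻¹
t = ln(C₀ / C) / k = ln(87.17 / 6.55) / 0.02258
  = ln(13.31) / 0.02258 = 2.589 / 0.02258 = 114.7 h

115 h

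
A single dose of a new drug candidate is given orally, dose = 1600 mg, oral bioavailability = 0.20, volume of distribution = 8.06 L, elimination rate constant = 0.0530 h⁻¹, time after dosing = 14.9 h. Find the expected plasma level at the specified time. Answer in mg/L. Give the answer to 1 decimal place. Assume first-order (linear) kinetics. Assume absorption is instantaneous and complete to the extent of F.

18.0 mg/L

Amount reaching circulation = F × Dose = 0.20 × 1600 = 320.0 mg
C₀ = F·Dose / Vd = 320.0 / 8.06 = 39.70 mg/L
C = C₀ · e^(−k·t) = 39.70 × e^(−0.05300 × 14.9)
  = 39.70 × 0.4540 = 18.02 mg/L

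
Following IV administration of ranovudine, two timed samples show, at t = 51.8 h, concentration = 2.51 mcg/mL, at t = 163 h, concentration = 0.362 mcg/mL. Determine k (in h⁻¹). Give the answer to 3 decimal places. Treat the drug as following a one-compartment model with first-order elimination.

k = ln(C₁/C₂) / (t₂ − t₁) = ln(2.51/0.362) / (163 − 51.8)
  = 1.936 / 111.2 = 0.01741 h⁻¹

0.017 h⁻¹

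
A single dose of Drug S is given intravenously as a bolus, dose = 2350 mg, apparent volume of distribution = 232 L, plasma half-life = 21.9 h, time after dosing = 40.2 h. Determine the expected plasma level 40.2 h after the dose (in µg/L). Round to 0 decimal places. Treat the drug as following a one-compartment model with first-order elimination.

2838 µg/L

C₀ = Dose / Vd = 2350 / 232 = 10.13 mg/L
k = ln2 / t½ = 0.693147 / 21.9 = 0.03165 h⁻¹
C = C₀ · e^(−k·t) = 10.13 × e^(−0.03165 × 40.2)
  = 10.13 × 0.2802 = 2.838 mg/L
Convert: 2.838 mg/L × 1000 = 2838 µg/L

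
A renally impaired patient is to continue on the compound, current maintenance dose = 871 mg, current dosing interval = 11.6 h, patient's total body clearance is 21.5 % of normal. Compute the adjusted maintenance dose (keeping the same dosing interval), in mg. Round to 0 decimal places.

187 mg

To keep the same average steady-state level, dosing rate must scale with clearance.
CL ratio = 21.5 / 100 = 0.2150
New dose (same interval) = 871 × 0.2150 = 187.3 mg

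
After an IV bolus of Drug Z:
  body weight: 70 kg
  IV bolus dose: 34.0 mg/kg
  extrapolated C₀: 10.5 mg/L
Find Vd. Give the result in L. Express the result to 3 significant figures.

Dose = 34.0 × 70 = 2380 mg
Vd = Dose / C₀ = 2380 / 10.5 = 226.7 L

227 L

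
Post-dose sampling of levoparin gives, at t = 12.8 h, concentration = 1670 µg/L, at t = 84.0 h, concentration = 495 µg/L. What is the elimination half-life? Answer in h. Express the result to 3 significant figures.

k = ln(C₁/C₂) / (t₂ − t₁) = ln(1670/495) / (84.0 − 12.8)
  = 1.216 / 71.20 = 0.01708 h⁻¹
t½ = ln2 / k = 0.693147 / 0.01708 = 40.58 h

40.6 h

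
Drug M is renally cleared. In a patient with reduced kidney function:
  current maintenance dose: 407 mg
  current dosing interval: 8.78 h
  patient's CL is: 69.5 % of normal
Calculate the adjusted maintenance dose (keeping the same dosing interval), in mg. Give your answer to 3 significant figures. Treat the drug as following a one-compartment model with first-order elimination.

To keep the same average steady-state level, dosing rate must scale with clearance.
CL ratio = 69.5 / 100 = 0.6950
New dose (same interval) = 407 × 0.6950 = 282.9 mg

283 mg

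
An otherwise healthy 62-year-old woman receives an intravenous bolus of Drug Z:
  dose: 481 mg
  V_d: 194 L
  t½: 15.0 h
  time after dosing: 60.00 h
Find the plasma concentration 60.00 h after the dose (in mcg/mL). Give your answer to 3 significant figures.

0.155 mcg/mL

C₀ = Dose / Vd = 481.0 / 194 = 2.479 mg/L
k = ln2 / t½ = 0.693147 / 15.0 = 0.04621 h⁻¹
t / t½ = 60.00 / 15.0 = 4 half-lives
C = C₀ × (1/2)^4 = 2.479 × 0.06250 = 0.1549 mg/L
(0.1549 mg/L = 0.1549 mcg/mL)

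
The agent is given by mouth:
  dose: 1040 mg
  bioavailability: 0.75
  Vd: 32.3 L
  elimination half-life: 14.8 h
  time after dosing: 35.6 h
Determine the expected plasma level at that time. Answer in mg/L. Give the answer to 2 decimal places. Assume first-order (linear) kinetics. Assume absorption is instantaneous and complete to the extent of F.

4.56 mg/L

Amount reaching circulation = F × Dose = 0.75 × 1040 = 780.0 mg
C₀ = F·Dose / Vd = 780.0 / 32.3 = 24.15 mg/L
k = ln2 / t½ = 0.693147 / 14.8 = 0.04683 h⁻¹
C = C₀ · e^(−k·t) = 24.15 × e^(−0.04683 × 35.6)
  = 24.15 × 0.1888 = 4.560 mg/L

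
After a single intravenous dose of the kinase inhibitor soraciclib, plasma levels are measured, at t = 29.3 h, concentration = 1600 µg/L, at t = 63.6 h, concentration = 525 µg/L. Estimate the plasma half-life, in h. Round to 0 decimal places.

k = ln(C₁/C₂) / (t₂ − t₁) = ln(1600/525) / (63.6 − 29.3)
  = 1.114 / 34.30 = 0.03248 h⁻¹
t½ = ln2 / k = 0.693147 / 0.03248 = 21.34 h

21 h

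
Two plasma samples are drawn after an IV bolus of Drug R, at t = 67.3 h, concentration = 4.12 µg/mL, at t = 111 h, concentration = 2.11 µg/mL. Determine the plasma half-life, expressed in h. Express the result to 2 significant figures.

45 h

k = ln(C₁/C₂) / (t₂ − t₁) = ln(4.12/2.11) / (111 − 67.3)
  = 0.6692 / 43.70 = 0.01531 h⁻¹
t½ = ln2 / k = 0.693147 / 0.01531 = 45.27 h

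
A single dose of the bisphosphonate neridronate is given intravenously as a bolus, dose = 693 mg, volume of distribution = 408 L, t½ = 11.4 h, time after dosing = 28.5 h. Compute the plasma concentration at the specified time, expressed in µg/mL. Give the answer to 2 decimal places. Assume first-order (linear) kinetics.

C₀ = Dose / Vd = 693.0 / 408 = 1.699 mg/L
k = ln2 / t½ = 0.693147 / 11.4 = 0.06080 h⁻¹
C = C₀ · e^(−k·t) = 1.699 × e^(−0.06080 × 28.5)
  = 1.699 × 0.1768 = 0.3004 mg/L
(0.3004 mg/L = 0.3004 µg/mL)

0.30 µg/mL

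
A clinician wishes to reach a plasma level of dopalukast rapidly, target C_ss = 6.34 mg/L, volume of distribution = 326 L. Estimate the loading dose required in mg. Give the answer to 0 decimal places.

2067 mg

LD = Css × Vd = 6.34 × 326 = 2067 mg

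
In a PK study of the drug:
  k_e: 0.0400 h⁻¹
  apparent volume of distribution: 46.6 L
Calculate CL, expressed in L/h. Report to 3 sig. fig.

1.86 L/h

CL = k × Vd = 0.0400 × 46.6 = 1.864 L/h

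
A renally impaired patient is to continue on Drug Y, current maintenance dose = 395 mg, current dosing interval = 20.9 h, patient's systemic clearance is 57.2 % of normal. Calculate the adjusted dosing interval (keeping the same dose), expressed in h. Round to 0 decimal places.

37 h

To keep the same average steady-state level, dosing rate must scale with clearance.
CL ratio = 57.2 / 100 = 0.5720
New interval (same dose) = 20.9 / 0.5720 = 36.54 h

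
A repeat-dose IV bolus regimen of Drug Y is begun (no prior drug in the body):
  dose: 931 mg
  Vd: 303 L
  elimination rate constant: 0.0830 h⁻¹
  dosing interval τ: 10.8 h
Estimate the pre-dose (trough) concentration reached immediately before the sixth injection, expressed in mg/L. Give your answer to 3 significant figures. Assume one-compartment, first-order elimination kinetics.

2.09 mg/L

C₀ per dose = Dose / Vd = 931 / 303 = 3.073 mg/L
Fraction remaining after one interval: r = e^(−kτ) = e^(−0.08300 × 10.8) = 0.4080
Before dose 6, 5 doses have been given (aged 1τ, 2τ, 3τ, 4τ, 5τ).
C_trough = C₀ × (r + r² + … + r^5) = C₀ × r(1−r^5)/(1−r)
        = 3.073 × 0.4080 × (1 − 0.01131) / (1 − 0.4080) = 2.094 mg/L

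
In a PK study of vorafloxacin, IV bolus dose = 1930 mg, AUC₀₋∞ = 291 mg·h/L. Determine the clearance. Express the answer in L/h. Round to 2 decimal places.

CL = Dose / AUC = 1930 / 291 = 6.632 L/h

6.63 L/h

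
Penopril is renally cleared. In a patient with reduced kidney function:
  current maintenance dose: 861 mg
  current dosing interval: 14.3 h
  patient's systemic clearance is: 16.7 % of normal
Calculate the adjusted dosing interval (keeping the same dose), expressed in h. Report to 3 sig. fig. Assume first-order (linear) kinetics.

85.6 h

To keep the same average steady-state level, dosing rate must scale with clearance.
CL ratio = 16.7 / 100 = 0.1670
New interval (same dose) = 14.3 / 0.1670 = 85.63 h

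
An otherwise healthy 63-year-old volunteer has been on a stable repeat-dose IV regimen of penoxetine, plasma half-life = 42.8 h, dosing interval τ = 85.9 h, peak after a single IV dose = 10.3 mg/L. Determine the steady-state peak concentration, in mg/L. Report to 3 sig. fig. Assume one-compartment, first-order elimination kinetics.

13.7 mg/L

k = ln2 / t½ = 0.693147 / 42.8 = 0.01620 h⁻¹
e^(−kτ) = e^(−0.01620 × 85.9) = 0.2487
Accumulation ratio R = 1 / (1 − e^(−kτ)) = 1 / (1 − 0.2487) = 1.331
Steady-state peak = C₀ × R = 10.3 × 1.331 = 13.71 mg/L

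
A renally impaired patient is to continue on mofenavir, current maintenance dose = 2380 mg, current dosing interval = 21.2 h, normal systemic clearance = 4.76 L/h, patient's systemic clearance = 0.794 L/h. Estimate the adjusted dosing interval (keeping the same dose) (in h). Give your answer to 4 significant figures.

127.1 h

To keep the same average steady-state level, dosing rate must scale with clearance.
CL ratio = 0.794 / 4.76 = 0.1668
New interval (same dose) = 21.2 / 0.1668 = 127.1 h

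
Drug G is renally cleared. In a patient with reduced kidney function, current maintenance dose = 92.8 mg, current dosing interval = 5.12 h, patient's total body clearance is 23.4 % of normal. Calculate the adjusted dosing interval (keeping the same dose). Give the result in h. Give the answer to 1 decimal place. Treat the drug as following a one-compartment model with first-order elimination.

21.9 h

To keep the same average steady-state level, dosing rate must scale with clearance.
CL ratio = 23.4 / 100 = 0.2340
New interval (same dose) = 5.12 / 0.2340 = 21.88 h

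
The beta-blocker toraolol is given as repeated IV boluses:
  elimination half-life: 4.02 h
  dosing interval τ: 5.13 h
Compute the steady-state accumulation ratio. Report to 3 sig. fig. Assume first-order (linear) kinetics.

k = ln2 / t½ = 0.693147 / 4.02 = 0.1724 h⁻¹
e^(−kτ) = e^(−0.1724 × 5.13) = 0.4130
Accumulation ratio R = 1 / (1 − e^(−kτ)) = 1 / (1 − 0.4130) = 1.704

1.70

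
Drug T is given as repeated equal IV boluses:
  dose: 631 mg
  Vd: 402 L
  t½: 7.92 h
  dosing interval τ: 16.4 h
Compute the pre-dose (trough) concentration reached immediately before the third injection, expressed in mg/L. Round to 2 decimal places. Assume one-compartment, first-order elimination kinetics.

C₀ per dose = Dose / Vd = 631 / 402 = 1.570 mg/L
k = ln2 / t½ = 0.693147 / 7.92 = 0.08752 h⁻¹
Fraction remaining after one interval: r = e^(−kτ) = e^(−0.08752 × 16.4) = 0.2380
Before dose 3, 2 doses have been given (aged 1τ, 2τ).
C_trough = C₀ × (r + r²) = 1.570 × (0.2380 + 0.05664) = 0.4626 mg/L

0.46 mg/L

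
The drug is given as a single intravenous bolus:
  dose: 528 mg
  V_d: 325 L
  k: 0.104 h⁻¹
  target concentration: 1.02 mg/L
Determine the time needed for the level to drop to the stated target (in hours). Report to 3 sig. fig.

C₀ = Dose / Vd = 528.0 / 325 = 1.625 mg/L
t = ln(C₀ / C) / k = ln(1.625 / 1.02) / 0.1040
  = ln(1.593) / 0.1040 = 0.4656 / 0.1040 = 4.477 h

4.48 h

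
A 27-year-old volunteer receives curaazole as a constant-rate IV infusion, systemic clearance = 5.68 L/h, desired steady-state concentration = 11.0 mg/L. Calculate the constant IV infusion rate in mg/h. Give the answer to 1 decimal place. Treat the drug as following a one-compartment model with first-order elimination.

62.5 mg/h

At steady state, infusion rate R₀ = Css × CL = 11.0 × 5.680 = 62.48 mg/h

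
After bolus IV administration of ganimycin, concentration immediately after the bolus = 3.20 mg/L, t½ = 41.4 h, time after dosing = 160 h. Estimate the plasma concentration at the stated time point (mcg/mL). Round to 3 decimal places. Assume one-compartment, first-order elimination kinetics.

k = ln2 / t½ = 0.693147 / 41.4 = 0.01674 h⁻¹
C = C₀ · e^(−k·t) = 3.200 × e^(−0.01674 × 160)
  = 3.200 × 0.06867 = 0.2197 mg/L
(0.2197 mg/L = 0.2197 mcg/mL)

0.220 mcg/mL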